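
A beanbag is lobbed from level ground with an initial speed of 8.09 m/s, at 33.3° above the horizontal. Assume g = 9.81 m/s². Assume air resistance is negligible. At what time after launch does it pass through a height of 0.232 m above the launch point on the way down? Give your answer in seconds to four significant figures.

0.8499 s

Horizontal component vₓ = 8.090 cos 33.3° = 6.762 m/s; vertical v_y0 = 8.090 sin 33.3° = 4.442 m/s.
Set y = v_y0 t − ½ g t² = 0.232: 4.905 t² − 4.442 t + 0.232 = 0.
t = [4.442 ± √(4.442² − 2·9.81·0.232)] / 9.81 = (4.442 ± 3.896) / 9.81, so t = 0.05565 s or t = 0.8499 s.
The descending-branch root is 0.8499 s.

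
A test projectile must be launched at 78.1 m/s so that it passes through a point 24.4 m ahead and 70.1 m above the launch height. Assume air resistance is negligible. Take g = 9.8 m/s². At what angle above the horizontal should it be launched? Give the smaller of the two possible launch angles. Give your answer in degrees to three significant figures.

72.0°

Trajectory: y = x tanθ − g x² (1 + tan²θ)/(2v₀²). With x = 24.4, y = 70.1, v₀ = 78.1, g = 9.80:
0.4783 tan²θ − 24.4 tanθ + (70.58) = 0.
tanθ = [24.4 ± √(24.4² − 4 × 0.4783 × (70.58))] / (2 × 0.4783) = (24.4 ± 21.46) / 0.9565, giving tanθ = 3.078 or 47.94.
θ = 72.00° or 88.80°; the smaller is 72.00°.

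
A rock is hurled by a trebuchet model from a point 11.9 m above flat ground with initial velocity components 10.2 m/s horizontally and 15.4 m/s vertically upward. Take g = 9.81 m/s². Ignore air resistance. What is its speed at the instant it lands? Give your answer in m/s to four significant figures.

The projectile lands when y = 11.9 + (15.40) t − ½·9.81·t² = 0. Positive root: t = (15.40 + √(15.40² + 2·9.81·11.9)) / 9.81 = (15.40 + 21.69) / 9.81 = 3.781 s.
Vertical velocity at impact: v_y = v_y0 − g t = 15.40 − 9.81 × 3.781 = −21.69 m/s.
Speed: |v| = √(vₓ² + v_y²) = √(10.20² + 21.69²) = 23.97 m/s.

23.97 m/s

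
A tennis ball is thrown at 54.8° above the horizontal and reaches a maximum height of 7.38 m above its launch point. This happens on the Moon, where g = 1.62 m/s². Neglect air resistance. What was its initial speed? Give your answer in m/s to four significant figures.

At the peak v_y = 0, so v_y0 = √(2gH) = √(2 × 1.62 × 7.38) = 4.890 m/s.
v_y0 = v₀ sin θ ⇒ v₀ = 4.890 / sin 54.8° = 5.984 m/s.

5.984 m/s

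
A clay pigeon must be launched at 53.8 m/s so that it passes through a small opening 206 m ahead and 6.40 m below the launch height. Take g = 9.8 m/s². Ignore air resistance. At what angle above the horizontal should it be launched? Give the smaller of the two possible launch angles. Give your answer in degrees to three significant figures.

Trajectory: y = x tanθ − g x² (1 + tan²θ)/(2v₀²). With x = 206, y = −6.40, v₀ = 53.8, g = 9.80:
71.84 tan²θ − 206 tanθ + (65.44) = 0.
tanθ = [206 ± √(206² − 4 × 71.84 × (65.44))] / (2 × 71.84) = (206 ± 153.7) / 143.7, giving tanθ = 0.3638 or 2.504.
θ = 19.99° or 68.23°; the smaller is 19.99°.

20.0°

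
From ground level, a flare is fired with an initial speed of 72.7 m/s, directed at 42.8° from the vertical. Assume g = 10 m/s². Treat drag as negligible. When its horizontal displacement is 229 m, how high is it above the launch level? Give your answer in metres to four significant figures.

139.8 m

vₓ = 72.70 sin 42.8° = 49.40 m/s; v_y0 = 72.70 cos 42.8° = 53.34 m/s.
Time to reach x = 229 m: t = x/vₓ = 229/49.40 = 4.636 s.
Height: y = v_y0 t − ½ g t² = 53.34 × 4.636 − 5.000 × 4.636² = 247.3 − 107.5 = 139.8 m.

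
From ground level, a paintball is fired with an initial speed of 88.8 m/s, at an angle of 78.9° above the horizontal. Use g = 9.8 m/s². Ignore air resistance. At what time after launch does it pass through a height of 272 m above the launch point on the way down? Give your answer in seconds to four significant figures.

13.74 s

Horizontal component vₓ = 88.80 cos 78.9° = 17.10 m/s; vertical v_y0 = 88.80 sin 78.9° = 87.14 m/s.
Height y(t) = 87.14 t − 4.900 t² = 272 gives 4.900 t² − 87.14 t + 272 = 0.
Quadratic formula: t = (87.14 ± √2262.0) / 9.80 = (87.14 ± 47.56) / 9.80 → t = 4.039 s or 13.74 s.
The descending-branch root is 13.74 s.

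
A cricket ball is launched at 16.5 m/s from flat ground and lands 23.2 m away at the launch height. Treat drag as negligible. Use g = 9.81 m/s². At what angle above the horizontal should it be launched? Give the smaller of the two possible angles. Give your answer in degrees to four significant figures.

28.36°

R = v₀² sin 2θ / g gives sin 2θ = gR/v₀² = 9.81·23.2/16.5² = 0.8360.
2θ = 56.72° or 180° − 56.72° = 123.3°, so θ = 28.36° or 61.64°.
The smaller angle is 28.36°.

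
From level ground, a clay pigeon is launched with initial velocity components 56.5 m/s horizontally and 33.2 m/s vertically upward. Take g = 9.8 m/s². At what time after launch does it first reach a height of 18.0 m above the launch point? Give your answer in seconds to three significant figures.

Require v_y0 t − ½ g t² = 18.0, i.e. 4.900 t² − 33.20 t + 18.0 = 0.
Quadratic formula: t = (33.20 ± √749.44) / 9.80 = (33.20 ± 27.38) / 9.80 → t = 0.5943 s or 6.181 s.
The first (ascending) time is 0.5943 s.

0.594 s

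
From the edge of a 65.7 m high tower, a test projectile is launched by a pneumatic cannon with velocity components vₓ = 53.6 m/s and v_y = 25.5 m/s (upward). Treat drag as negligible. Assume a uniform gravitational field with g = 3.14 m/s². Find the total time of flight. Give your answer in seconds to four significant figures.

18.50 s

The projectile lands when y = 65.7 + (25.50) t − ½·3.14·t² = 0. Positive root: t = (25.50 + √(25.50² + 2·3.14·65.7)) / 3.14 = (25.50 + 32.60) / 3.14 = 18.50 s.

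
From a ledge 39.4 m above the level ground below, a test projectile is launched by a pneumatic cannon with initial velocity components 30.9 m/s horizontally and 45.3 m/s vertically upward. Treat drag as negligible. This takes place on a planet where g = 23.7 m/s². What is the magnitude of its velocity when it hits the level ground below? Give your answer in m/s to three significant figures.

69.8 m/s

Vertical motion (up positive, ground at y = 0): 11.85 t² − (45.30) t − 39.4 = 0, so t = (45.30 + √(45.30² + 2·23.7·39.4)) / 23.7 = (45.30 + 62.61) / 23.7 = 4.553 s.
Vertical velocity at impact: v_y = v_y0 − g t = 45.30 − 23.7 × 4.553 = −62.61 m/s.
Speed: |v| = √(vₓ² + v_y²) = √(30.90² + 62.61²) = 69.82 m/s.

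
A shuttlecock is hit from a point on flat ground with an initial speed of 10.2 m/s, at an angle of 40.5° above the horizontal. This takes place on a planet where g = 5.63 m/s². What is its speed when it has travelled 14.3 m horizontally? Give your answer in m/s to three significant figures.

8.62 m/s

vₓ = 10.20 cos 40.5° = 7.756 m/s; v_y0 = 10.20 sin 40.5° = 6.624 m/s.
At x = 14.3 m, t = x/vₓ = 14.3/7.756 = 1.844 s.
Vertical velocity there: v_y = v_y0 − g t = 6.624 − 5.63 × 1.844 = −3.756 m/s.
Speed: √(vₓ² + v_y²) = √(7.756² + 3.756²) = 8.618 m/s.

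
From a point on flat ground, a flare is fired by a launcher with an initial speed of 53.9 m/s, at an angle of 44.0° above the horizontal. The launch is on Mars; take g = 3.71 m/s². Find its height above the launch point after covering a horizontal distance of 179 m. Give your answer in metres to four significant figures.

Horizontal component vₓ = 53.90 cos 44.0° = 38.77 m/s; vertical v_y0 = 53.90 sin 44.0° = 37.44 m/s.
At x = 179 m, t = x/vₓ = 179/38.77 = 4.617 s.
Height: y = v_y0 t − ½ g t² = 37.44 × 4.617 − 1.855 × 4.617² = 172.9 − 39.54 = 133.3 m.

133.3 m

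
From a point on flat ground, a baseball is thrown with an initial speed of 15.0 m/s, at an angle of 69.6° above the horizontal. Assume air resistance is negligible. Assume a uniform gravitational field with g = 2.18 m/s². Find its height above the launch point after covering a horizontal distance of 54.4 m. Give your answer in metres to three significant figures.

28.3 m

Resolve: vₓ = 15.00 cos 69.6° = 5.229 m/s and v_y0 = 15.00 sin 69.6° = 14.06 m/s.
x = vₓ t ⇒ t = 54.4/5.229 = 10.40 s.
Height: y = v_y0 t − ½ g t² = 14.06 × 10.40 − 1.090 × 10.40² = 146.3 − 118.0 = 28.28 m.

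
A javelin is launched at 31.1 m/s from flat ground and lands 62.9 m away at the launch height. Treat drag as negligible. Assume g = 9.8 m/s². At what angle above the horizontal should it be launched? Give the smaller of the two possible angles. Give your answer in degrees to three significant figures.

From R = (v₀²/g) sin 2θ: sin 2θ = 9.80 × 62.9 / 967.21 = 0.6373.
2θ = 39.59° or 180° − 39.59° = 140.4°, so θ = 19.80° or 70.20°.
The smaller angle is 19.80°.

19.8°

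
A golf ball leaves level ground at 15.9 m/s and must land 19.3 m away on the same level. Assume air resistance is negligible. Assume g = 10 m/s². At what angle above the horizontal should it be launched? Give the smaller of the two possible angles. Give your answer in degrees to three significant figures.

24.9°

From R = (v₀²/g) sin 2θ: sin 2θ = 10.0 × 19.3 / 252.81 = 0.7634.
2θ = 49.77° or 180° − 49.77° = 130.2°, so θ = 24.88° or 65.12°.
The smaller angle is 24.88°.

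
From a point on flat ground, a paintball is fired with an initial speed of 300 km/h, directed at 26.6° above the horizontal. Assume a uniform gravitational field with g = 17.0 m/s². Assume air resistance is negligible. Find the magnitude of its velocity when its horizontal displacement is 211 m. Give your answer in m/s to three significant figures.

75.3 m/s

Convert: 300 km/h = 300/3.6 = 83.33 m/s.
Horizontal component vₓ = 83.33 cos 26.6° = 74.51 m/s; vertical v_y0 = 83.33 sin 26.6° = 37.31 m/s.
At x = 211 m, t = x/vₓ = 211/74.51 = 2.832 s.
Vertical velocity there: v_y = v_y0 − g t = 37.31 − 17.0 × 2.832 = −10.83 m/s.
Speed: √(vₓ² + v_y²) = √(74.51² + 10.83²) = 75.30 m/s.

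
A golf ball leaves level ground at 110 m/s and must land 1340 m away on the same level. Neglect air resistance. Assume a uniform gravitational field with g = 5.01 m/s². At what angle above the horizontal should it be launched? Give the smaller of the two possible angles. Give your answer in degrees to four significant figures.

16.85°

Level-ground range R = v₀² sin(2θ)/g ⇒ sin(2θ) = gR/v₀² = 5.01 × 1340 / 110² = 0.5548.
2θ = 33.70° or 180° − 33.70° = 146.3°, so θ = 16.85° or 73.15°.
The smaller angle is 16.85°.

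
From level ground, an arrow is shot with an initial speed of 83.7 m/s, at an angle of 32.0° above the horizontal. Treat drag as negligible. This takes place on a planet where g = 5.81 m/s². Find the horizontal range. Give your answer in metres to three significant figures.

1080 m

Horizontal component vₓ = 83.70 cos 32.0° = 70.98 m/s; vertical v_y0 = 83.70 sin 32.0° = 44.35 m/s.
Flight time T = 2 v_y0 / g = 15.27 s.
Horizontal distance R = vₓ T = 70.98 × 15.27 = 1084 m.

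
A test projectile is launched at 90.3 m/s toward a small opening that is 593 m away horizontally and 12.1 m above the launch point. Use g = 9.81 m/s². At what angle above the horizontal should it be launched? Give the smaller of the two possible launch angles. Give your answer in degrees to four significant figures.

Trajectory: y = x tanθ − g x² (1 + tan²θ)/(2v₀²). With x = 593, y = 12.1, v₀ = 90.3, g = 9.81:
211.5 tan²θ − 593 tanθ + (223.6) = 0.
tanθ = [593 ± √(593² − 4 × 211.5 × (223.6))] / (2 × 211.5) = (593 ± 403.0) / 423.1, giving tanθ = 0.4490 or 2.354.
θ = 24.18° or 66.99°; the smaller is 24.18°.

24.18°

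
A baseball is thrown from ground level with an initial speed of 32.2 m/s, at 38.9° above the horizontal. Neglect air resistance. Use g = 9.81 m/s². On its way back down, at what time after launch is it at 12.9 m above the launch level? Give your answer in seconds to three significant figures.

3.33 s

Resolve: vₓ = 32.20 cos 38.9° = 25.06 m/s and v_y0 = 32.20 sin 38.9° = 20.22 m/s.
Require v_y0 t − ½ g t² = 12.9, i.e. 4.905 t² − 20.22 t + 12.9 = 0.
Quadratic formula: t = (20.22 ± √155.77) / 9.81 = (20.22 ± 12.48) / 9.81 → t = 0.7890 s or 3.333 s.
The descending-branch root is 3.333 s.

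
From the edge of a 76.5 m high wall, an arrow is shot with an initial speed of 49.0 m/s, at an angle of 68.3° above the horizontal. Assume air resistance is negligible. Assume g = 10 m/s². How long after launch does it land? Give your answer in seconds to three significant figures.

Resolve: vₓ = 49.00 cos 68.3° = 18.12 m/s and v_y0 = 49.00 sin 68.3° = 45.53 m/s.
With up positive and y = 0 at the ground: y(t) = 76.5 + (45.53) t − 5.000 t². Setting y = 0 and taking the positive root: t = [45.53 + √(45.53² + 2·10.0·76.5)] / 10.0 = (45.53 + 60.02) / 10.0 = 10.56 s.

10.6 s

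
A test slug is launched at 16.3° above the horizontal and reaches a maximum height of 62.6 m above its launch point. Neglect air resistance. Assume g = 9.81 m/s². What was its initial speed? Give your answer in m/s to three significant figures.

125 m/s

At the peak v_y = 0, so v_y0 = √(2gH) = √(2 × 9.81 × 62.6) = 35.05 m/s.
v_y0 = v₀ sin θ ⇒ v₀ = 35.05 / sin 16.3° = 124.9 m/s.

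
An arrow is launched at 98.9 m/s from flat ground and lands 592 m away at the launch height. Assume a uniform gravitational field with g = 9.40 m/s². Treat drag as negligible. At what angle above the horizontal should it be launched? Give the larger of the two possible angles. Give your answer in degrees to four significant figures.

72.66°

From R = (v₀²/g) sin 2θ: sin 2θ = 9.40 × 592 / 9781.2 = 0.5689.
2θ = 34.68° or 180° − 34.68° = 145.3°, so θ = 17.34° or 72.66°.
The larger angle is 72.66°.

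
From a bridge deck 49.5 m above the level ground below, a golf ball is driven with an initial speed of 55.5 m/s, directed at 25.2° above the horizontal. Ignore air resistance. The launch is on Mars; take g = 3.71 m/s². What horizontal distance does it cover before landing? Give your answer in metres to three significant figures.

732 m

Components: vₓ = 55.50 cos 25.2° = 50.22 m/s, v_y0 = 55.50 sin 25.2° = 23.63 m/s.
Vertical motion (up positive, ground at y = 0): 1.855 t² − (23.63) t − 49.5 = 0, so t = (23.63 + √(23.63² + 2·3.71·49.5)) / 3.71 = (23.63 + 30.43) / 3.71 = 14.57 s.
Horizontal distance: R = vₓ t = 50.22 × 14.57 = 731.7 m.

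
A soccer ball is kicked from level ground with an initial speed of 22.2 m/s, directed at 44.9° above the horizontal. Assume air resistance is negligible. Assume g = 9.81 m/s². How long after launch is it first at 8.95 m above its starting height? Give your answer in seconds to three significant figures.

Horizontal component vₓ = 22.20 cos 44.9° = 15.73 m/s; vertical v_y0 = 22.20 sin 44.9° = 15.67 m/s.
Height y(t) = 15.67 t − 4.905 t² = 8.95 gives 4.905 t² − 15.67 t + 8.95 = 0.
t = [15.67 ± √(15.67² − 2·9.81·8.95)] / 9.81 = (15.67 ± 8.364) / 9.81, so t = 0.7448 s or t = 2.450 s.
The first (ascending) time is 0.7448 s.

0.745 s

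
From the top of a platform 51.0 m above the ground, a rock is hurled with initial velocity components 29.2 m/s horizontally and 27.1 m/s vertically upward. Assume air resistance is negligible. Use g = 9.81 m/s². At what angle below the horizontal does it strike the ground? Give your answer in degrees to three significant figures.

Vertical motion (up positive, ground at y = 0): 4.905 t² − (27.10) t − 51.0 = 0, so t = (27.10 + √(27.10² + 2·9.81·51.0)) / 9.81 = (27.10 + 41.65) / 9.81 = 7.009 s.
At impact: v_y = v_y0 − g t = −41.65 m/s; vₓ = 29.20 m/s.
Angle below horizontal: arctan(|v_y|/vₓ) = arctan(41.65/29.20) = 54.97°.

55.0°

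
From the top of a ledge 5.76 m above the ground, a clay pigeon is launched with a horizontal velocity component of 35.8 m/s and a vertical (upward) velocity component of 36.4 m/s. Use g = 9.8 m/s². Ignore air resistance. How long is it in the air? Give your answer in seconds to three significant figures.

7.58 s

Vertical motion (up positive, ground at y = 0): 4.900 t² − (36.40) t − 5.76 = 0, so t = (36.40 + √(36.40² + 2·9.80·5.76)) / 9.80 = (36.40 + 37.92) / 9.80 = 7.584 s.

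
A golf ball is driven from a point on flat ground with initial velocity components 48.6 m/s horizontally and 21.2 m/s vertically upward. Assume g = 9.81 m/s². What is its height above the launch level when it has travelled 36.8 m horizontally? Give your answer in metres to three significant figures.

13.2 m

At x = 36.8 m, t = x/vₓ = 36.8/48.60 = 0.7572 s.
Height: y = v_y0 t − ½ g t² = 21.20 × 0.7572 − 4.905 × 0.7572² = 16.05 − 2.812 = 13.24 m.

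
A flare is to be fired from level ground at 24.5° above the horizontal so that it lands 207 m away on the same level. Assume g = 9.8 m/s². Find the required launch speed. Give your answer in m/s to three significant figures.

51.8 m/s

From R = (v₀² / g) sin 2θ: v₀ = √(gR / sin 2θ).
v₀ = √(9.80 × 207 / sin 49.00°) = √(2029 / 0.7547) = √2687.9 = 51.85 m/s.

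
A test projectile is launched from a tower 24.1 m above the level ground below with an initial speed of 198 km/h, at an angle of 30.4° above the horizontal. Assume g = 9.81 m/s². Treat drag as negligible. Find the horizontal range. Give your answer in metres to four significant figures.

Convert: 198 km/h = 198/3.6 = 55.00 m/s.
Components: vₓ = 55.00 cos 30.4° = 47.44 m/s, v_y0 = 55.00 sin 30.4° = 27.83 m/s.
The projectile lands when y = 24.1 + (27.83) t − ½·9.81·t² = 0. Positive root: t = (27.83 + √(27.83² + 2·9.81·24.1)) / 9.81 = (27.83 + 35.32) / 9.81 = 6.437 s.
Horizontal distance: R = vₓ t = 47.44 × 6.437 = 305.4 m.

305.4 m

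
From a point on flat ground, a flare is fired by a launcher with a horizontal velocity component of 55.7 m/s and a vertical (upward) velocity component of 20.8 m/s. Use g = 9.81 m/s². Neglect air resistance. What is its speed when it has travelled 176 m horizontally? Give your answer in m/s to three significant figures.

56.6 m/s

x = vₓ t ⇒ t = 176/55.70 = 3.160 s.
Vertical velocity there: v_y = v_y0 − g t = 20.80 − 9.81 × 3.160 = −10.20 m/s.
Speed: √(vₓ² + v_y²) = √(55.70² + 10.20²) = 56.63 m/s.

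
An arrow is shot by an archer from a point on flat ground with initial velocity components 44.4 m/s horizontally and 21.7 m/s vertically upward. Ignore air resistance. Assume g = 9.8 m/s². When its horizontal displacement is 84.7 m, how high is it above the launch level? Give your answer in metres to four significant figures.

x = vₓ t ⇒ t = 84.7/44.40 = 1.908 s.
Height: y = v_y0 t − ½ g t² = 21.70 × 1.908 − 4.900 × 1.908² = 41.40 − 17.83 = 23.56 m.

23.56 m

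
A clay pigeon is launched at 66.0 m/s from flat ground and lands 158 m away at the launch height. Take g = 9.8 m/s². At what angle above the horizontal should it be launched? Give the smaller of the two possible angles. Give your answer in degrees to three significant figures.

10.4°

From R = (v₀²/g) sin 2θ: sin 2θ = 9.80 × 158 / 4356.0 = 0.3555.
2θ = 20.82° or 180° − 20.82° = 159.2°, so θ = 10.41° or 79.59°.
The smaller angle is 10.41°.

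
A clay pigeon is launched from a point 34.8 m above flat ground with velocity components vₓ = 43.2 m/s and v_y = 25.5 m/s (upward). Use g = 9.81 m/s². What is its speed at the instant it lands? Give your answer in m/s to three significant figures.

56.6 m/s

Vertical motion (up positive, ground at y = 0): 4.905 t² − (25.50) t − 34.8 = 0, so t = (25.50 + √(25.50² + 2·9.81·34.8)) / 9.81 = (25.50 + 36.51) / 9.81 = 6.321 s.
Vertical velocity at impact: v_y = v_y0 − g t = 25.50 − 9.81 × 6.321 = −36.51 m/s.
Speed: |v| = √(vₓ² + v_y²) = √(43.20² + 36.51²) = 56.56 m/s.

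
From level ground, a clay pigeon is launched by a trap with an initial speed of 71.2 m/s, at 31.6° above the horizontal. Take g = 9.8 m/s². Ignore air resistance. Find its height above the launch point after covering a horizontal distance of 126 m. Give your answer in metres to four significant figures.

56.36 m

vₓ = 71.20 cos 31.6° = 60.64 m/s; v_y0 = 71.20 sin 31.6° = 37.31 m/s.
Time to reach x = 126 m: t = x/vₓ = 126/60.64 = 2.078 s.
Height: y = v_y0 t − ½ g t² = 37.31 × 2.078 − 4.900 × 2.078² = 77.52 − 21.15 = 56.36 m.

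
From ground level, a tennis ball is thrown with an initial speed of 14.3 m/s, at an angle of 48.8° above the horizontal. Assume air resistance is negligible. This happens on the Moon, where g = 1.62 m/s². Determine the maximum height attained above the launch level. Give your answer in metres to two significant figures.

36 m

Horizontal component vₓ = 14.30 cos 48.8° = 9.419 m/s; vertical v_y0 = 14.30 sin 48.8° = 10.76 m/s.
Maximum height: H = v_y0² / (2g) = 10.76² / (2 × 1.62) = 35.73 m.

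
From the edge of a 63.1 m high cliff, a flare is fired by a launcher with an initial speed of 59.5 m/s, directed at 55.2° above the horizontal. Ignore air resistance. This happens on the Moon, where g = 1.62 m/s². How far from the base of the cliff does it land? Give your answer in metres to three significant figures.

2090 m

Resolve: vₓ = 59.50 cos 55.2° = 33.96 m/s and v_y0 = 59.50 sin 55.2° = 48.86 m/s.
With up positive and y = 0 at the ground: y(t) = 63.1 + (48.86) t − 0.8100 t². Setting y = 0 and taking the positive root: t = [48.86 + √(48.86² + 2·1.62·63.1)] / 1.62 = (48.86 + 50.91) / 1.62 = 61.58 s.
Horizontal distance: R = vₓ t = 33.96 × 61.58 = 2091 m.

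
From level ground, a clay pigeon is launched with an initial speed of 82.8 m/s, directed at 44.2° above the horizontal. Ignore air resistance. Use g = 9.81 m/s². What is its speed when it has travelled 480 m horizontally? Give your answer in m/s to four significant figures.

63.17 m/s

Horizontal component vₓ = 82.80 cos 44.2° = 59.36 m/s; vertical v_y0 = 82.80 sin 44.2° = 57.73 m/s.
At x = 480 m, t = x/vₓ = 480/59.36 = 8.086 s.
Vertical velocity there: v_y = v_y0 − g t = 57.73 − 9.81 × 8.086 = −21.60 m/s.
Speed: √(vₓ² + v_y²) = √(59.36² + 21.60²) = 63.17 m/s.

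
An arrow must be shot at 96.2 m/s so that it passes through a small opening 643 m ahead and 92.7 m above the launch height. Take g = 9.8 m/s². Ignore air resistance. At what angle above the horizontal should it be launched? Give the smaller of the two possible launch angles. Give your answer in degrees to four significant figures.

31.48°

Trajectory: y = x tanθ − g x² (1 + tan²θ)/(2v₀²). With x = 643, y = 92.7, v₀ = 96.2, g = 9.80:
218.9 tan²θ − 643 tanθ + (311.6) = 0.
tanθ = [643 ± √(643² − 4 × 218.9 × (311.6))] / (2 × 218.9) = (643 ± 375.0) / 437.8, giving tanθ = 0.6122 or 2.325.
θ = 31.48° or 66.73°; the smaller is 31.48°.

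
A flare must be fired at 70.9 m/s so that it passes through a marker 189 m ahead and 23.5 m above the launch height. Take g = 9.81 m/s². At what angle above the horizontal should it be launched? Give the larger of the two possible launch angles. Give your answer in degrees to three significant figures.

Trajectory: y = x tanθ − g x² (1 + tan²θ)/(2v₀²). With x = 189, y = 23.5, v₀ = 70.9, g = 9.81:
34.86 tan²θ − 189 tanθ + (58.36) = 0.
tanθ = [189 ± √(189² − 4 × 34.86 × (58.36))] / (2 × 34.86) = (189 ± 166.1) / 69.71, giving tanθ = 0.3287 or 5.094.
θ = 18.19° or 78.89°; the larger is 78.89°.

78.9°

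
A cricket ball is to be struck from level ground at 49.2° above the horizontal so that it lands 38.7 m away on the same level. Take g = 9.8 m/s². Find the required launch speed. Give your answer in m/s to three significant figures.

19.6 m/s

Level-ground range: R = v₀² sin(2θ)/g, so v₀ = √(gR / sin 2θ).
v₀ = √(9.80 × 38.7 / sin 98.40°) = √(379.3 / 0.9893) = √383.37 = 19.58 m/s.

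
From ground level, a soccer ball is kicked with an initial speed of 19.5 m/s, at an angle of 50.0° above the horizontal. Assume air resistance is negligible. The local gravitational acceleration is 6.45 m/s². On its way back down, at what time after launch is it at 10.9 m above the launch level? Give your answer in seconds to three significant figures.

3.72 s

Resolve: vₓ = 19.50 cos 50.0° = 12.53 m/s and v_y0 = 19.50 sin 50.0° = 14.94 m/s.
Set y = v_y0 t − ½ g t² = 10.9: 3.225 t² − 14.94 t + 10.9 = 0.
t = [14.94 ± √(14.94² − 2·6.45·10.9)] / 6.45 = (14.94 ± 9.085) / 6.45, so t = 0.9075 s or t = 3.724 s.
The descending-branch root is 3.724 s.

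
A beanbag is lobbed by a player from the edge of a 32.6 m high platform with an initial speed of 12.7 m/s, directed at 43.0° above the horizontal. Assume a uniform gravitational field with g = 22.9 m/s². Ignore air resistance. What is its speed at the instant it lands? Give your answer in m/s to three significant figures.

Components: vₓ = 12.70 cos 43.0° = 9.288 m/s, v_y0 = 12.70 sin 43.0° = 8.661 m/s.
Vertical motion (up positive, ground at y = 0): 11.45 t² − (8.661) t − 32.6 = 0, so t = (8.661 + √(8.661² + 2·22.9·32.6)) / 22.9 = (8.661 + 39.60) / 22.9 = 2.107 s.
Vertical velocity at impact: v_y = v_y0 − g t = 8.661 − 22.9 × 2.107 = −39.60 m/s.
Speed: |v| = √(vₓ² + v_y²) = √(9.288² + 39.60²) = 40.67 m/s.

40.7 m/s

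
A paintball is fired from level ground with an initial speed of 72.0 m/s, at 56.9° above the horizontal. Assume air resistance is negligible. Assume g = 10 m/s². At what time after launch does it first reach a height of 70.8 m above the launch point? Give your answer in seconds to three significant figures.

Components: vₓ = 72.00 cos 56.9° = 39.32 m/s, v_y0 = 72.00 sin 56.9° = 60.32 m/s.
Height y(t) = 60.32 t − 5.000 t² = 70.8 gives 5.000 t² − 60.32 t + 70.8 = 0.
t = [60.32 ± √(60.32² − 2·10.0·70.8)] / 10.0 = (60.32 ± 47.14) / 10.0, so t = 1.318 s or t = 10.75 s.
The first (ascending) time is 1.318 s.

1.32 s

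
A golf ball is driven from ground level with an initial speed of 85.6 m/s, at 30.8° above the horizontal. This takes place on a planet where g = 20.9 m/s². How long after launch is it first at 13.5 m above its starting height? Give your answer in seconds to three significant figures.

0.335 s

Components: vₓ = 85.60 cos 30.8° = 73.53 m/s, v_y0 = 85.60 sin 30.8° = 43.83 m/s.
Height y(t) = 43.83 t − 10.45 t² = 13.5 gives 10.45 t² − 43.83 t + 13.5 = 0.
t = [43.83 ± √(43.83² − 2·20.9·13.5)] / 20.9 = (43.83 ± 36.84) / 20.9, so t = 0.3347 s or t = 3.860 s.
The first (ascending) time is 0.3347 s.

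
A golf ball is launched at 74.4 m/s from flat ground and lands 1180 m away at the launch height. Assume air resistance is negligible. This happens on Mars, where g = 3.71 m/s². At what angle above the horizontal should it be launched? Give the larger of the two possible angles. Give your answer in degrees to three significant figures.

Level-ground range R = v₀² sin(2θ)/g ⇒ sin(2θ) = gR/v₀² = 3.71 × 1180 / 74.4² = 0.7909.
2θ = 52.27° or 180° − 52.27° = 127.7°, so θ = 26.13° or 63.87°.
The larger angle is 63.87°.

63.9°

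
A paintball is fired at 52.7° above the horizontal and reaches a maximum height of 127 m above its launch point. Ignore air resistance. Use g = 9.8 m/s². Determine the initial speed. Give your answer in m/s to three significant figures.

62.7 m/s

At the peak v_y = 0, so v_y0 = √(2gH) = √(2 × 9.80 × 127) = 49.89 m/s.
v_y0 = v₀ sin θ ⇒ v₀ = 49.89 / sin 52.7° = 62.72 m/s.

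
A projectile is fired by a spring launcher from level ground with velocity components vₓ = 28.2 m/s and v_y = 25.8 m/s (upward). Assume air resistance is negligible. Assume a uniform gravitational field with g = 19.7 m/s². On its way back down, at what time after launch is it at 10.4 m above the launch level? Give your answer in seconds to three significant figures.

Set y = v_y0 t − ½ g t² = 10.4: 9.850 t² − 25.80 t + 10.4 = 0.
t = [25.80 ± √(25.80² − 2·19.7·10.4)] / 19.7 = (25.80 ± 16.00) / 19.7, so t = 0.4977 s or t = 2.122 s.
The descending-branch root is 2.122 s.

2.12 s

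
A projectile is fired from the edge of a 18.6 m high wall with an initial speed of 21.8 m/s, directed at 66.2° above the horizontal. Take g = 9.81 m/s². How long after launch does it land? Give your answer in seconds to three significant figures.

vₓ = 21.80 cos 66.2° = 8.797 m/s; v_y0 = 21.80 sin 66.2° = 19.95 m/s.
With up positive and y = 0 at the ground: y(t) = 18.6 + (19.95) t − 4.905 t². Setting y = 0 and taking the positive root: t = [19.95 + √(19.95² + 2·9.81·18.6)] / 9.81 = (19.95 + 27.62) / 9.81 = 4.849 s.

4.85 s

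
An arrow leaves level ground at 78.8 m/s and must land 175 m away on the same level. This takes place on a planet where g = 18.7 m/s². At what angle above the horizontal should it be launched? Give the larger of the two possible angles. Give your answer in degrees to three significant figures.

From R = (v₀²/g) sin 2θ: sin 2θ = 18.7 × 175 / 6209.4 = 0.5270.
2θ = 31.80° or 180° − 31.80° = 148.2°, so θ = 15.90° or 74.10°.
The larger angle is 74.10°.

74.1°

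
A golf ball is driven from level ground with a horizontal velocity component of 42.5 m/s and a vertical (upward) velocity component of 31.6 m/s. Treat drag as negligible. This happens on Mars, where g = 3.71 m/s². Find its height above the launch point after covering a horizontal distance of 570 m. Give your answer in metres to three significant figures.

x = vₓ t ⇒ t = 570/42.50 = 13.41 s.
Height: y = v_y0 t − ½ g t² = 31.60 × 13.41 − 1.855 × 13.41² = 423.8 − 333.7 = 90.14 m.

90.1 m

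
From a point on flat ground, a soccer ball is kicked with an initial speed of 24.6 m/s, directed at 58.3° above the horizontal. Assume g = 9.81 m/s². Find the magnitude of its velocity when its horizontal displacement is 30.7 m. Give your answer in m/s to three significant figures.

Horizontal component vₓ = 24.60 cos 58.3° = 12.93 m/s; vertical v_y0 = 24.60 sin 58.3° = 20.93 m/s.
At x = 30.7 m, t = x/vₓ = 30.7/12.93 = 2.375 s.
Vertical velocity there: v_y = v_y0 − g t = 20.93 − 9.81 × 2.375 = −2.368 m/s.
Speed: √(vₓ² + v_y²) = √(12.93² + 2.368²) = 13.14 m/s.

13.1 m/s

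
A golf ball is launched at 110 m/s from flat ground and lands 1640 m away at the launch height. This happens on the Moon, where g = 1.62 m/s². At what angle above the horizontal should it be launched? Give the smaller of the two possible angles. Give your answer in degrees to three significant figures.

6.34°

R = v₀² sin 2θ / g gives sin 2θ = gR/v₀² = 1.62·1640/110² = 0.2196.
2θ = 12.68° or 180° − 12.68° = 167.3°, so θ = 6.342° or 83.66°.
The smaller angle is 6.342°.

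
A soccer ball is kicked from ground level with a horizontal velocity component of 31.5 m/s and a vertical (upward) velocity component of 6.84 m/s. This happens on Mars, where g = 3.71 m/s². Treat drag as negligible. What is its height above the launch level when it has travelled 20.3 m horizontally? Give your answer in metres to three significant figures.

Time to reach x = 20.3 m: t = x/vₓ = 20.3/31.50 = 0.6444 s.
Height: y = v_y0 t − ½ g t² = 6.840 × 0.6444 − 1.855 × 0.6444² = 4.408 − 0.7704 = 3.638 m.

3.64 m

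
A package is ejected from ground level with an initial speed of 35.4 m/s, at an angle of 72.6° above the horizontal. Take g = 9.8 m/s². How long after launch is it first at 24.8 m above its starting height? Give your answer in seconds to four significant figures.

Horizontal component vₓ = 35.40 cos 72.6° = 10.59 m/s; vertical v_y0 = 35.40 sin 72.6° = 33.78 m/s.
Height y(t) = 33.78 t − 4.900 t² = 24.8 gives 4.900 t² − 33.78 t + 24.8 = 0.
Quadratic formula: t = (33.78 ± √655.02) / 9.80 = (33.78 ± 25.59) / 9.80 → t = 0.8354 s or 6.059 s.
The first (ascending) time is 0.8354 s.

0.8354 s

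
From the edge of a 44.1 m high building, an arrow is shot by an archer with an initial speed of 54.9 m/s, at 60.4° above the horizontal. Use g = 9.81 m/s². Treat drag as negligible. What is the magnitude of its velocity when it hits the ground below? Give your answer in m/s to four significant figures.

62.28 m/s

Resolve: vₓ = 54.90 cos 60.4° = 27.12 m/s and v_y0 = 54.90 sin 60.4° = 47.74 m/s.
Vertical motion (up positive, ground at y = 0): 4.905 t² − (47.74) t − 44.1 = 0, so t = (47.74 + √(47.74² + 2·9.81·44.1)) / 9.81 = (47.74 + 56.07) / 9.81 = 10.58 s.
Vertical velocity at impact: v_y = v_y0 − g t = 47.74 − 9.81 × 10.58 = −56.07 m/s.
Speed: |v| = √(vₓ² + v_y²) = √(27.12² + 56.07²) = 62.28 m/s.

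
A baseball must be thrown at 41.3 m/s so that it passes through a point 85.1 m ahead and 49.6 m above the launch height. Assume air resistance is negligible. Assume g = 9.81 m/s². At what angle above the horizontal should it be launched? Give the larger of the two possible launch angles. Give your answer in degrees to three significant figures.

71.2°

Trajectory: y = x tanθ − g x² (1 + tan²θ)/(2v₀²). With x = 85.1, y = 49.6, v₀ = 41.3, g = 9.81:
20.83 tan²θ − 85.1 tanθ + (70.43) = 0.
tanθ = [85.1 ± √(85.1² − 4 × 20.83 × (70.43))] / (2 × 20.83) = (85.1 ± 37.09) / 41.65, giving tanθ = 1.153 or 2.934.
θ = 49.06° or 71.18°; the larger is 71.18°.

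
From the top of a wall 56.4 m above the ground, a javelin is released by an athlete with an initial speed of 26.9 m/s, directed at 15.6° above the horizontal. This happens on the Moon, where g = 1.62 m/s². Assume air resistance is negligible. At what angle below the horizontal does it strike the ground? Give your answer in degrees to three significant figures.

vₓ = 26.90 cos 15.6° = 25.91 m/s; v_y0 = 26.90 sin 15.6° = 7.234 m/s.
With up positive and y = 0 at the ground: y(t) = 56.4 + (7.234) t − 0.8100 t². Setting y = 0 and taking the positive root: t = [7.234 + √(7.234² + 2·1.62·56.4)] / 1.62 = (7.234 + 15.33) / 1.62 = 13.93 s.
At impact: v_y = v_y0 − g t = −15.33 m/s; vₓ = 25.91 m/s.
Angle below horizontal: arctan(|v_y|/vₓ) = arctan(15.33/25.91) = 30.62°.

30.6°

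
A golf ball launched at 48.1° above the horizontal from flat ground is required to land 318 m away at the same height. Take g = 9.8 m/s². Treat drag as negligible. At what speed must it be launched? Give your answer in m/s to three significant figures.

56.0 m/s

Level-ground range: R = v₀² sin(2θ)/g, so v₀ = √(gR / sin 2θ).
v₀ = √(9.80 × 318 / sin 96.20°) = √(3116 / 0.9942) = √3134.7 = 55.99 m/s.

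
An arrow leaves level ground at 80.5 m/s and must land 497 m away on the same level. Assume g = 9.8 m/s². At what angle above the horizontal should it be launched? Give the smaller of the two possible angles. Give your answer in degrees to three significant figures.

Level-ground range R = v₀² sin(2θ)/g ⇒ sin(2θ) = gR/v₀² = 9.80 × 497 / 80.5² = 0.7516.
2θ = 48.73° or 180° − 48.73° = 131.3°, so θ = 24.36° or 65.64°.
The smaller angle is 24.36°.

24.4°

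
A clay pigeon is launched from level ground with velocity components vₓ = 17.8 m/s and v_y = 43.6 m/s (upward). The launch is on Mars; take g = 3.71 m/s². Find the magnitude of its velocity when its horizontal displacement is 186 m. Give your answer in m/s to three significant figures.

18.4 m/s

At x = 186 m, t = x/vₓ = 186/17.80 = 10.45 s.
Vertical velocity there: v_y = v_y0 − g t = 43.60 − 3.71 × 10.45 = 4.833 m/s.
Speed: √(vₓ² + v_y²) = √(17.80² + 4.833²) = 18.44 m/s.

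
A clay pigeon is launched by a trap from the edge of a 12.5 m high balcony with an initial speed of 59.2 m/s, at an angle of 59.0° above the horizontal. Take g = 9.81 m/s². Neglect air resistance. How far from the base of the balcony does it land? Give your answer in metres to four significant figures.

Horizontal component vₓ = 59.20 cos 59.0° = 30.49 m/s; vertical v_y0 = 59.20 sin 59.0° = 50.74 m/s.
With up positive and y = 0 at the ground: y(t) = 12.5 + (50.74) t − 4.905 t². Setting y = 0 and taking the positive root: t = [50.74 + √(50.74² + 2·9.81·12.5)] / 9.81 = (50.74 + 53.11) / 9.81 = 10.59 s.
Horizontal distance: R = vₓ t = 30.49 × 10.59 = 322.8 m.

322.8 m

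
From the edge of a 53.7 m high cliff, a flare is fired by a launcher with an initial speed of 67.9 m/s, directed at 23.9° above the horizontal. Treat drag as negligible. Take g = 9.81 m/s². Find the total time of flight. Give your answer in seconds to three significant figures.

7.14 s

Components: vₓ = 67.90 cos 23.9° = 62.08 m/s, v_y0 = 67.90 sin 23.9° = 27.51 m/s.
The projectile lands when y = 53.7 + (27.51) t − ½·9.81·t² = 0. Positive root: t = (27.51 + √(27.51² + 2·9.81·53.7)) / 9.81 = (27.51 + 42.55) / 9.81 = 7.141 s.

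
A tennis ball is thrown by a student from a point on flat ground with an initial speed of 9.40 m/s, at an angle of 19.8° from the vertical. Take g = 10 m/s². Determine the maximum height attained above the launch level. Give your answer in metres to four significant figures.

Resolve: vₓ = 9.400 sin 19.8° = 3.184 m/s and v_y0 = 9.400 cos 19.8° = 8.844 m/s.
At the apex v_y = 0, so H = v_y0²/(2g) = 8.844²/20.00 = 3.911 m.

3.911 m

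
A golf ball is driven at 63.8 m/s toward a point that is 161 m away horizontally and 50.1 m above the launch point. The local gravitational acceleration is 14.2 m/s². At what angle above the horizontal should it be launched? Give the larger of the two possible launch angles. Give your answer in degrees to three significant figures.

70.4°

Trajectory: y = x tanθ − g x² (1 + tan²θ)/(2v₀²). With x = 161, y = 50.1, v₀ = 63.8, g = 14.2:
45.21 tan²θ − 161 tanθ + (95.31) = 0.
tanθ = [161 ± √(161² − 4 × 45.21 × (95.31))] / (2 × 45.21) = (161 ± 93.18) / 90.43, giving tanθ = 0.7500 or 2.811.
θ = 36.87° or 70.42°; the larger is 70.42°.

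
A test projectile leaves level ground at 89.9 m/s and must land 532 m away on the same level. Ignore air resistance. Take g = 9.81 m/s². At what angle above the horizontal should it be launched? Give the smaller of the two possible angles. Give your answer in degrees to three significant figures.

R = v₀² sin 2θ / g gives sin 2θ = gR/v₀² = 9.81·532/89.9² = 0.6457.
2θ = 40.22° or 180° − 40.22° = 139.8°, so θ = 20.11° or 69.89°.
The smaller angle is 20.11°.

20.1°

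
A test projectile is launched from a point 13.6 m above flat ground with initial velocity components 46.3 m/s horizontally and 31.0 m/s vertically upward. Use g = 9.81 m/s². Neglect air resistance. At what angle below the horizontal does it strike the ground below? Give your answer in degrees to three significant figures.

The projectile lands when y = 13.6 + (31.00) t − ½·9.81·t² = 0. Positive root: t = (31.00 + √(31.00² + 2·9.81·13.6)) / 9.81 = (31.00 + 35.04) / 9.81 = 6.732 s.
At impact: v_y = v_y0 − g t = −35.04 m/s; vₓ = 46.30 m/s.
Angle below horizontal: arctan(|v_y|/vₓ) = arctan(35.04/46.30) = 37.12°.

37.1°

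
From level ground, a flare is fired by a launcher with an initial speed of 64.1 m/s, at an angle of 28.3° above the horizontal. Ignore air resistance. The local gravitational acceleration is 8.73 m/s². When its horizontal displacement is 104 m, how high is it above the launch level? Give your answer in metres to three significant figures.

Horizontal component vₓ = 64.10 cos 28.3° = 56.44 m/s; vertical v_y0 = 64.10 sin 28.3° = 30.39 m/s.
x = vₓ t ⇒ t = 104/56.44 = 1.843 s.
Height: y = v_y0 t − ½ g t² = 30.39 × 1.843 − 4.365 × 1.843² = 56.00 − 14.82 = 41.18 m.

41.2 m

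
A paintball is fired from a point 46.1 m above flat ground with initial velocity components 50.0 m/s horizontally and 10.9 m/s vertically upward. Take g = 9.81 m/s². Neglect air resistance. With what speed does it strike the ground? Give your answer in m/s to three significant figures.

59.4 m/s

The projectile lands when y = 46.1 + (10.90) t − ½·9.81·t² = 0. Positive root: t = (10.90 + √(10.90² + 2·9.81·46.1)) / 9.81 = (10.90 + 31.99) / 9.81 = 4.372 s.
Vertical velocity at impact: v_y = v_y0 − g t = 10.90 − 9.81 × 4.372 = −31.99 m/s.
Speed: |v| = √(vₓ² + v_y²) = √(50.00² + 31.99²) = 59.36 m/s.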